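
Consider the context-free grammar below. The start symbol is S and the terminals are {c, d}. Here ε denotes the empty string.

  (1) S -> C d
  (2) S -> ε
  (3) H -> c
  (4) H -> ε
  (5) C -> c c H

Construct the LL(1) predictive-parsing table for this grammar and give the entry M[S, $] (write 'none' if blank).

S -> ε

FIRST(H) = {ε, c}
FIRST(C) = {c}
FIRST(S) = {ε, c}  (via C d)
FOLLOW(S) includes $ since S is the start symbol.
FOLLOW(S): S appears on no right-hand side. Thus FOLLOW(S) = {$}.
For S -> C d: FIRST(C d) = {c}, so it goes in M[S, t] for t ∈ {c}.
For S -> ε: FIRST(ε) = {ε}, so it goes in M[S, t] for t ∈ {}; since ε ∈ FIRST, also for every t ∈ FOLLOW(S) = {$}.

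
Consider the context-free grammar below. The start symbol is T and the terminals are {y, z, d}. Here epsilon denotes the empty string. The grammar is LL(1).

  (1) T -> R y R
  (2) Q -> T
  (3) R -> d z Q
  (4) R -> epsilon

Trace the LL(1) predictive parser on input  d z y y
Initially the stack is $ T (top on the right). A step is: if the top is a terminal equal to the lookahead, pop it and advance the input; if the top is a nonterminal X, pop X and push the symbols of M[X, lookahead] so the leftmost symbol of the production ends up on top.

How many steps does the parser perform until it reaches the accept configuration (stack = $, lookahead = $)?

11

step 1: stack=$ T  input=d z y y $  — expand T -> R y R
step 2: stack=$ R y R  input=d z y y $  — expand R -> d z Q
step 3: stack=$ R y Q z d  input=d z y y $  — match d
step 4: stack=$ R y Q z  input=z y y $  — match z
step 5: stack=$ R y Q  input=y y $  — expand Q -> T
step 6: stack=$ R y T  input=y y $  — expand T -> R y R
step 7: stack=$ R y R y R  input=y y $  — expand R -> epsilon
step 8: stack=$ R y R y  input=y y $  — match y
step 9: stack=$ R y R  input=y $  — expand R -> epsilon
step 10: stack=$ R y  input=y $  — match y
step 11: stack=$ R  input=$  — expand R -> epsilon
Accept reached after 11 steps.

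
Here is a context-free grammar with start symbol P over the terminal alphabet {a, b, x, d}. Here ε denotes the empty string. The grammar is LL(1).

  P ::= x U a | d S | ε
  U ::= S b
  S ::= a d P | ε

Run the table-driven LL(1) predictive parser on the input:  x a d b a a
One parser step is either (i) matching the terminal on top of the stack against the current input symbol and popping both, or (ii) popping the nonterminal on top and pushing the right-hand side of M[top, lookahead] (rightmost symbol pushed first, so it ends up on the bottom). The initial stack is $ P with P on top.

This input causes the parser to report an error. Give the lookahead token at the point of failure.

a

      Stack        Input          Action
   1  $ P          x a d b a a $  expand P ::= x U a
   2  $ a U x      x a d b a a $  match x
   3  $ a U        a d b a a $    expand U ::= S b
   4  $ a b S      a d b a a $    expand S ::= a d P
   5  $ a b P d a  a d b a a $    match a
   6  $ a b P d    d b a a $      match d
   7  $ a b P      b a a $        expand P ::= ε
   8  $ a b        b a a $        match b
   9  $ a          a a $          match a
  10  $            a $            error: stack empty but input remains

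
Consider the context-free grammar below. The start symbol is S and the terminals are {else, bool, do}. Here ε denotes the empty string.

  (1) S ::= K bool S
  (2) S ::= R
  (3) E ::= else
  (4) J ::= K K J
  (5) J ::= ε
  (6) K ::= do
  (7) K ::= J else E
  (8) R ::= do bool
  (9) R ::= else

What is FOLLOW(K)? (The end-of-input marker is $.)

FIRST(E): from E::=else we get {else}. So FIRST(E) = {else}.
FIRST(R): from R::=do bool we get {do}; from R::=else we get {else}. So FIRST(R) = {do, else}.
FIRST(S): from S::=K bool S we get {do, else}; from S::=R we get {do, else}. So FIRST(S) = {do, else}.
FIRST(J): from J::=K K J we get {do, else}; from J::=ε we get {ε}. So FIRST(J) = {ε, do, else}.
FIRST(K): from K::=do we get {do}; from K::=J else E we get {do, else}. So FIRST(K) = {do, else}.
FOLLOW(S) includes $ since S is the start symbol.
FOLLOW(S): in S::=K bool S, the suffix after S is empty (adds nothing new). Thus FOLLOW(S) = {$}.
FOLLOW(J): in J::=K K J, the suffix after J is empty (adds nothing new); in K::=J else E, J is followed by else E with FIRST {else}. Thus FOLLOW(J) = {else}.
FOLLOW(K): in S::=K bool S, K is followed by bool S with FIRST {bool}; in J::=K K J (occurrence 1), K is followed by K J with FIRST {do, else}; in J::=K K J (occurrence 2), K is followed by J with FIRST {ε, do, else}; in J::=K K J (occurrence 2), the suffix after K is nullable, so FOLLOW(K) ⊇ FOLLOW(J) = {else}. Thus FOLLOW(K) = {bool, do, else}.
FOLLOW(E): in K::=J else E, the suffix after E is empty, so FOLLOW(E) ⊇ FOLLOW(K) = {bool, do, else}. Thus FOLLOW(E) = {bool, do, else}.
FOLLOW(R): in S::=R, the suffix after R is empty, so FOLLOW(R) ⊇ FOLLOW(S) = {$}. Thus FOLLOW(R) = {$}.

{bool, do, else}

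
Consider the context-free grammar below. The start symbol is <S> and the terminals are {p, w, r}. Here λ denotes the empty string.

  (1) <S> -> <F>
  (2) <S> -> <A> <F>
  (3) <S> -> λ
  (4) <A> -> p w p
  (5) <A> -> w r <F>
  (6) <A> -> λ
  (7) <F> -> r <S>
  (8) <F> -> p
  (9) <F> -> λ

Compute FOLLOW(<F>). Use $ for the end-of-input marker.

FIRST(<A>) = {λ, p, w}
FIRST(<F>) = {λ, p, r}
FIRST(<S>) = {λ, p, r, w}  (via <F>, <A> <F>)
FOLLOW(<S>) includes $ since <S> is the start symbol.
FOLLOW(<S>): in <F>->r <S>, the suffix after <S> is empty, so FOLLOW(<S>) ⊇ FOLLOW(<F>) = {$, p, r}. Thus FOLLOW(<S>) = {$, p, r}.
FOLLOW(<A>): in <S>-><A> <F>, <A> is followed by <F> with FIRST {λ, p, r}; in <S>-><A> <F>, the suffix after <A> is nullable, so FOLLOW(<A>) ⊇ FOLLOW(<S>) = {$, p, r}. Thus FOLLOW(<A>) = {$, p, r}.
FOLLOW(<F>): in <S>-><F>, the suffix after <F> is empty, so FOLLOW(<F>) ⊇ FOLLOW(<S>) = {$, p, r}; in <S>-><A> <F>, the suffix after <F> is empty, so FOLLOW(<F>) ⊇ FOLLOW(<S>) = {$, p, r}; in <A>->w r <F>, the suffix after <F> is empty, so FOLLOW(<F>) ⊇ FOLLOW(<A>) = {$, p, r}. Thus FOLLOW(<F>) = {$, p, r}.

{$, p, r}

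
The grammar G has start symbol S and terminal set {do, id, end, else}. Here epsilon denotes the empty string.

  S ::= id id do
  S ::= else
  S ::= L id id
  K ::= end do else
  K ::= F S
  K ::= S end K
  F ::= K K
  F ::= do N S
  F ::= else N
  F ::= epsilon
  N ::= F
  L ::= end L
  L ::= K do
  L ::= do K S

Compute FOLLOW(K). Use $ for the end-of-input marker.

{do, else, end, id}

FIRST(S): from S::=id id do we get {id}; from S::=else we get {else}; from S::=L id id we get {do, else, end, id}. So FIRST(S) = {do, else, end, id}.
FIRST(K): from K::=end do else we get {end}; from K::=F S we get {do, else, end, id}; from K::=S end K we get {do, else, end, id}. So FIRST(K) = {do, else, end, id}.
FIRST(F): from F::=K K we get {do, else, end, id}; from F::=do N S we get {do}; from F::=else N we get {else}; from F::=epsilon we get {epsilon}. So FIRST(F) = {epsilon, do, else, end, id}.
FIRST(L): from L::=end L we get {end}; from L::=K do we get {do, else, end, id}; from L::=do K S we get {do}. So FIRST(L) = {do, else, end, id}.
FIRST(N): from N::=F we get {epsilon, do, else, end, id}. So FIRST(N) = {epsilon, do, else, end, id}.
FOLLOW(S) includes $ since S is the start symbol.
FOLLOW(L): in S::=L id id, L is followed by id id with FIRST {id}; in L::=end L, the suffix after L is empty (adds nothing new). Thus FOLLOW(L) = {id}.
FOLLOW(S): in K::=F S, the suffix after S is empty, so FOLLOW(S) ⊇ FOLLOW(K) = {do, else, end, id}; in K::=S end K, S is followed by end K with FIRST {end}; in F::=do N S, the suffix after S is empty, so FOLLOW(S) ⊇ FOLLOW(F) = {do, else, end, id}; in L::=do K S, the suffix after S is empty, so FOLLOW(S) ⊇ FOLLOW(L) = {id}. Thus FOLLOW(S) = {$, do, else, end, id}.
FOLLOW(K): in K::=S end K, the suffix after K is empty (adds nothing new); in F::=K K (occurrence 1), K is followed by K with FIRST {do, else, end, id}; in F::=K K (occurrence 2), the suffix after K is empty, so FOLLOW(K) ⊇ FOLLOW(F) = {do, else, end, id}; in L::=K do, K is followed by do with FIRST {do}; in L::=do K S, K is followed by S with FIRST {do, else, end, id}. Thus FOLLOW(K) = {do, else, end, id}.
FOLLOW(F): in K::=F S, F is followed by S with FIRST {do, else, end, id}; in N::=F, the suffix after F is empty, so FOLLOW(F) ⊇ FOLLOW(N) = {do, else, end, id}. Thus FOLLOW(F) = {do, else, end, id}.
FOLLOW(N): in F::=do N S, N is followed by S with FIRST {do, else, end, id}; in F::=else N, the suffix after N is empty, so FOLLOW(N) ⊇ FOLLOW(F) = {do, else, end, id}. Thus FOLLOW(N) = {do, else, end, id}.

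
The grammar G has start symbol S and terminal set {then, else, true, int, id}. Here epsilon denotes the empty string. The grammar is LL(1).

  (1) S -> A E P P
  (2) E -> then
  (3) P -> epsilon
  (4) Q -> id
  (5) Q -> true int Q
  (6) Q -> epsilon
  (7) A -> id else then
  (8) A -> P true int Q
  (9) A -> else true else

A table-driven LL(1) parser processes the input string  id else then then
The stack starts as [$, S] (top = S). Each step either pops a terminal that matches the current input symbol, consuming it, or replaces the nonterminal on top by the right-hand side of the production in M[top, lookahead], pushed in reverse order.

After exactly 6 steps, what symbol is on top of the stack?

then

     Stack                 Input                Action
  1  $ S                   id else then then $  expand S -> A E P P
  2  $ P P E A             id else then then $  expand A -> id else then
  3  $ P P E then else id  id else then then $  match id
  4  $ P P E then else     else then then $     match else
  5  $ P P E then          then then $          match then
  6  $ P P E               then $               expand E -> then
Stack after step 6: $ P P then (top = then).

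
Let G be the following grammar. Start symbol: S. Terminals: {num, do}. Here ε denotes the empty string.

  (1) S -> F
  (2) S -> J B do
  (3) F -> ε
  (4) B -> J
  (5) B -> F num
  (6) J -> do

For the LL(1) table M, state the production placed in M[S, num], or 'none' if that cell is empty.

FIRST(F): from F->ε we get {ε}. So FIRST(F) = {ε}.
FIRST(J): from J->do we get {do}. So FIRST(J) = {do}.
FIRST(S): from S->F we get {ε}; from S->J B do we get {do}. So FIRST(S) = {ε, do}.
FIRST(B): from B->J we get {do}; from B->F num we get {num}. So FIRST(B) = {do, num}.
FOLLOW(S) includes $ since S is the start symbol.
FOLLOW(S): S appears on no right-hand side. Thus FOLLOW(S) = {$}.
For S -> F: FIRST(F) = {ε}, so it goes in M[S, t] for t ∈ {}; since ε ∈ FIRST, also for every t ∈ FOLLOW(S) = {$}.
For S -> J B do: FIRST(J B do) = {do}, so it goes in M[S, t] for t ∈ {do}.
None of these place a production in M[S, num].

none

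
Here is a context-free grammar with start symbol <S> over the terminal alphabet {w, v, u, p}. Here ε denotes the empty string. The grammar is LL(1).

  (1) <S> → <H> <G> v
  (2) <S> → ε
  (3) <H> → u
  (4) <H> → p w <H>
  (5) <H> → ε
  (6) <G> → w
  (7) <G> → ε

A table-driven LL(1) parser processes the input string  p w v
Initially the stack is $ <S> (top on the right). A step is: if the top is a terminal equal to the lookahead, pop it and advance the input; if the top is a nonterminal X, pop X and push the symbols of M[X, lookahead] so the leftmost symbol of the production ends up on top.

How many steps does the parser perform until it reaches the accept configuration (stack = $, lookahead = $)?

     Stack            Input    Action
  1  $ <S>            p w v $  expand <S> → <H> <G> v
  2  $ v <G> <H>      p w v $  expand <H> → p w <H>
  3  $ v <G> <H> w p  p w v $  match p
  4  $ v <G> <H> w    w v $    match w
  5  $ v <G> <H>      v $      expand <H> → ε
  6  $ v <G>          v $      expand <G> → ε
  7  $ v              v $      match v
Accept reached after 7 steps.

7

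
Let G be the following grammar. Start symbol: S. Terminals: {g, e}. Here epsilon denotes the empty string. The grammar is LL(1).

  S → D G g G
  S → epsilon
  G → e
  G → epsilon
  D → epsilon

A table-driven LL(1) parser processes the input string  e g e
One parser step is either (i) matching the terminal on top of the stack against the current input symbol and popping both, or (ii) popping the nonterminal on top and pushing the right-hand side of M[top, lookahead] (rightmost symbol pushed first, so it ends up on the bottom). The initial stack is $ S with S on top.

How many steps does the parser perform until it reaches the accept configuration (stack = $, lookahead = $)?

7

step 1: stack=$ S  input=e g e $  — expand S → D G g G
step 2: stack=$ G g G D  input=e g e $  — expand D → epsilon
step 3: stack=$ G g G  input=e g e $  — expand G → e
step 4: stack=$ G g e  input=e g e $  — match e
step 5: stack=$ G g  input=g e $  — match g
step 6: stack=$ G  input=e $  — expand G → e
step 7: stack=$ e  input=e $  — match e
Accept reached after 7 steps.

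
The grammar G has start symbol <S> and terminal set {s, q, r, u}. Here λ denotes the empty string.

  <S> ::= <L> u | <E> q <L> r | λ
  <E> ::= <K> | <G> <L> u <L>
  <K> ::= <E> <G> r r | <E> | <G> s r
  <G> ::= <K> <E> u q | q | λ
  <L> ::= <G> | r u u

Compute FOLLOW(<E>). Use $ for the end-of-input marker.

FIRST(<S>) = {λ, q, r, s, u}  (via <L> u, <E> q <L> r)
FIRST(<E>) = {q, r, s, u}  (via <K>, <G> <L> u <L>)
FIRST(<K>) = {q, r, s, u}  (via <E> <G> r r, <E>, <G> s r)
FIRST(<G>) = {λ, q, r, s, u}  (via <K> <E> u q)
FIRST(<L>) = {λ, q, r, s, u}  (via <G>)
FOLLOW(<S>) includes $ since <S> is the start symbol.
FOLLOW(<S>): <S> appears on no right-hand side. Thus FOLLOW(<S>) = {$}.
FOLLOW(<E>): in <S>::=<E> q <L> r, <E> is followed by q <L> r with FIRST {q}; in <K>::=<E> <G> r r, <E> is followed by <G> r r with FIRST {q, r, s, u}; in <K>::=<E>, the suffix after <E> is empty, so FOLLOW(<E>) ⊇ FOLLOW(<K>) = {q, r, s, u}; in <G>::=<K> <E> u q, <E> is followed by u q with FIRST {u}. Thus FOLLOW(<E>) = {q, r, s, u}.
FOLLOW(<K>): in <E>::=<K>, the suffix after <K> is empty, so FOLLOW(<K>) ⊇ FOLLOW(<E>) = {q, r, s, u}; in <G>::=<K> <E> u q, <K> is followed by <E> u q with FIRST {q, r, s, u}. Thus FOLLOW(<K>) = {q, r, s, u}.
FOLLOW(<L>): in <S>::=<L> u, <L> is followed by u with FIRST {u}; in <S>::=<E> q <L> r, <L> is followed by r with FIRST {r}; in <E>::=<G> <L> u <L> (occurrence 1), <L> is followed by u <L> with FIRST {u}; in <E>::=<G> <L> u <L> (occurrence 2), the suffix after <L> is empty, so FOLLOW(<L>) ⊇ FOLLOW(<E>) = {q, r, s, u}. Thus FOLLOW(<L>) = {q, r, s, u}.
FOLLOW(<G>): in <E>::=<G> <L> u <L>, <G> is followed by <L> u <L> with FIRST {q, r, s, u}; in <K>::=<E> <G> r r, <G> is followed by r r with FIRST {r}; in <K>::=<G> s r, <G> is followed by s r with FIRST {s}; in <L>::=<G>, the suffix after <G> is empty, so FOLLOW(<G>) ⊇ FOLLOW(<L>) = {q, r, s, u}. Thus FOLLOW(<G>) = {q, r, s, u}.

{q, r, s, u}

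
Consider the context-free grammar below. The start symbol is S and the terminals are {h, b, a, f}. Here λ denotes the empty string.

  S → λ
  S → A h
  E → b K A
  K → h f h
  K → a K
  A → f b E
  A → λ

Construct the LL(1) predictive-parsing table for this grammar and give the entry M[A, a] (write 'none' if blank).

none

FIRST(E) = {b}
FIRST(K) = {a, h}
FIRST(A) = {λ, f}
FIRST(S) = {λ, f, h}  (via A h)
FOLLOW(S) includes $ since S is the start symbol.
FOLLOW(E): in A→f b E, the suffix after E is empty, so FOLLOW(E) ⊇ FOLLOW(A) = {h}. Thus FOLLOW(E) = {h}.
FOLLOW(A): in S→A h, A is followed by h with FIRST {h}; in E→b K A, the suffix after A is empty, so FOLLOW(A) ⊇ FOLLOW(E) = {h}. Thus FOLLOW(A) = {h}.
For A → f b E: FIRST(f b E) = {f}, so it goes in M[A, t] for t ∈ {f}.
For A → λ: FIRST(λ) = {λ}, so it goes in M[A, t] for t ∈ {}; since λ ∈ FIRST, also for every t ∈ FOLLOW(A) = {h}.
None of these place a production in M[A, a].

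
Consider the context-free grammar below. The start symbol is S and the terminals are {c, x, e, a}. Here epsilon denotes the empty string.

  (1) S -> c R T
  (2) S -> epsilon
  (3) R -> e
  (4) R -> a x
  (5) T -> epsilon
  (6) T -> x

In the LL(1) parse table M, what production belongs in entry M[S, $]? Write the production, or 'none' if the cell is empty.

S -> epsilon

FIRST(S): from S->c R T we get {c}; from S->epsilon we get {epsilon}. So FIRST(S) = {epsilon, c}.
FIRST(R): from R->e we get {e}; from R->a x we get {a}. So FIRST(R) = {a, e}.
FIRST(T): from T->epsilon we get {epsilon}; from T->x we get {x}. So FIRST(T) = {epsilon, x}.
FOLLOW(S) includes $ since S is the start symbol.
FOLLOW(S): S appears on no right-hand side. Thus FOLLOW(S) = {$}.
For S -> c R T: FIRST(c R T) = {c}, so it goes in M[S, t] for t ∈ {c}.
For S -> epsilon: FIRST(epsilon) = {epsilon}, so it goes in M[S, t] for t ∈ {}; since epsilon ∈ FIRST, also for every t ∈ FOLLOW(S) = {$}.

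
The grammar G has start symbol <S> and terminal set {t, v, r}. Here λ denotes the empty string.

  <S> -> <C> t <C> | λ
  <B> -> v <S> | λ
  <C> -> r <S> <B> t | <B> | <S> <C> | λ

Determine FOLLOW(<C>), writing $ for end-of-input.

{$, r, t, v}

FIRST(<B>): from <B>->v <S> we get {v}; from <B>->λ we get {λ}. So FIRST(<B>) = {λ, v}.
FIRST(<S>): from <S>-><C> t <C> we get {r, t, v}; from <S>->λ we get {λ}. So FIRST(<S>) = {λ, r, t, v}.
FIRST(<C>): from <C>->r <S> <B> t we get {r}; from <C>-><B> we get {λ, v}; from <C>-><S> <C> we get {λ, r, t, v}; from <C>->λ we get {λ}. So FIRST(<C>) = {λ, r, t, v}.
FOLLOW(<S>) includes $ since <S> is the start symbol.
FOLLOW(<S>): in <B>->v <S>, the suffix after <S> is empty, so FOLLOW(<S>) ⊇ FOLLOW(<B>) = {$, r, t, v}; in <C>->r <S> <B> t, <S> is followed by <B> t with FIRST {t, v}; in <C>-><S> <C>, <S> is followed by <C> with FIRST {λ, r, t, v}; in <C>-><S> <C>, the suffix after <S> is nullable, so FOLLOW(<S>) ⊇ FOLLOW(<C>) = {$, r, t, v}. Thus FOLLOW(<S>) = {$, r, t, v}.
FOLLOW(<C>): in <S>-><C> t <C> (occurrence 1), <C> is followed by t <C> with FIRST {t}; in <S>-><C> t <C> (occurrence 2), the suffix after <C> is empty, so FOLLOW(<C>) ⊇ FOLLOW(<S>) = {$, r, t, v}; in <C>-><S> <C>, the suffix after <C> is empty (adds nothing new). Thus FOLLOW(<C>) = {$, r, t, v}.
FOLLOW(<B>): in <C>->r <S> <B> t, <B> is followed by t with FIRST {t}; in <C>-><B>, the suffix after <B> is empty, so FOLLOW(<B>) ⊇ FOLLOW(<C>) = {$, r, t, v}. Thus FOLLOW(<B>) = {$, r, t, v}.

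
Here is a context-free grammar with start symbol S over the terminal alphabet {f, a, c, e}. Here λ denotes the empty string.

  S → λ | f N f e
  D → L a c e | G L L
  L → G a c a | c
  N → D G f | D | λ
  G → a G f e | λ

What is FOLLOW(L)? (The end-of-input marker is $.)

FIRST(S) = {λ, f}
FIRST(G) = {λ, a}
FIRST(L) = {a, c}  (via G a c a)
FIRST(D) = {a, c}  (via L a c e, G L L)
FIRST(N) = {λ, a, c}  (via D G f, D)
FOLLOW(S) includes $ since S is the start symbol.
FOLLOW(S): S appears on no right-hand side. Thus FOLLOW(S) = {$}.
FOLLOW(N): in S→f N f e, N is followed by f e with FIRST {f}. Thus FOLLOW(N) = {f}.
FOLLOW(D): in N→D G f, D is followed by G f with FIRST {a, f}; in N→D, the suffix after D is empty, so FOLLOW(D) ⊇ FOLLOW(N) = {f}. Thus FOLLOW(D) = {a, f}.
FOLLOW(L): in D→L a c e, L is followed by a c e with FIRST {a}; in D→G L L (occurrence 1), L is followed by L with FIRST {a, c}; in D→G L L (occurrence 2), the suffix after L is empty, so FOLLOW(L) ⊇ FOLLOW(D) = {a, f}. Thus FOLLOW(L) = {a, c, f}.
FOLLOW(G): in D→G L L, G is followed by L L with FIRST {a, c}; in L→G a c a, G is followed by a c a with FIRST {a}; in N→D G f, G is followed by f with FIRST {f}; in G→a G f e, G is followed by f e with FIRST {f}. Thus FOLLOW(G) = {a, c, f}.

{a, c, f}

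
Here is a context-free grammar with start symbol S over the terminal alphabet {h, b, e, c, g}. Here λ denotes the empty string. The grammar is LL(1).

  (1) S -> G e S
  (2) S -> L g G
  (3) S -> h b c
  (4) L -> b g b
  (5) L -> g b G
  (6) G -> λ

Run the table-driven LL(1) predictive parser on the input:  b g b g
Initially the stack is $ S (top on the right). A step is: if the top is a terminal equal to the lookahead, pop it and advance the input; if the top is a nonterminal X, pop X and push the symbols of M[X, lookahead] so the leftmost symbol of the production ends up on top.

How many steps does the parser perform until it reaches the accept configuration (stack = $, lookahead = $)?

     Stack        Input      Action
  1  $ S          b g b g $  expand S -> L g G
  2  $ G g L      b g b g $  expand L -> b g b
  3  $ G g b g b  b g b g $  match b
  4  $ G g b g    g b g $    match g
  5  $ G g b      b g $      match b
  6  $ G g        g $        match g
  7  $ G          $          expand G -> λ
Accept reached after 7 steps.

7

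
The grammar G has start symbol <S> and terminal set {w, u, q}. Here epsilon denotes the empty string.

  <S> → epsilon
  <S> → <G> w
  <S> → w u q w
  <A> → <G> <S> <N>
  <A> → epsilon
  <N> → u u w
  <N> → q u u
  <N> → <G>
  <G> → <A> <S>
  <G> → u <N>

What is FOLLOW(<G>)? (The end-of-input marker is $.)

FIRST(<S>): from <S>→epsilon we get {epsilon}; from <S>→<G> w we get {q, u, w}; from <S>→w u q w we get {w}. So FIRST(<S>) = {epsilon, q, u, w}.
FIRST(<A>): from <A>→<G> <S> <N> we get {epsilon, q, u, w}; from <A>→epsilon we get {epsilon}. So FIRST(<A>) = {epsilon, q, u, w}.
FIRST(<G>): from <G>→<A> <S> we get {epsilon, q, u, w}; from <G>→u <N> we get {u}. So FIRST(<G>) = {epsilon, q, u, w}.
FIRST(<N>): from <N>→u u w we get {u}; from <N>→q u u we get {q}; from <N>→<G> we get {epsilon, q, u, w}. So FIRST(<N>) = {epsilon, q, u, w}.
FOLLOW(<S>) includes $ since <S> is the start symbol.
FOLLOW(<S>): in <A>→<G> <S> <N>, <S> is followed by <N> with FIRST {epsilon, q, u, w}; in <A>→<G> <S> <N>, the suffix after <S> is nullable, so FOLLOW(<S>) ⊇ FOLLOW(<A>) = {q, u, w}; in <G>→<A> <S>, the suffix after <S> is empty, so FOLLOW(<S>) ⊇ FOLLOW(<G>) = {q, u, w}. Thus FOLLOW(<S>) = {$, q, u, w}.
FOLLOW(<A>): in <G>→<A> <S>, <A> is followed by <S> with FIRST {epsilon, q, u, w}; in <G>→<A> <S>, the suffix after <A> is nullable, so FOLLOW(<A>) ⊇ FOLLOW(<G>) = {q, u, w}. Thus FOLLOW(<A>) = {q, u, w}.
FOLLOW(<N>): in <A>→<G> <S> <N>, the suffix after <N> is empty, so FOLLOW(<N>) ⊇ FOLLOW(<A>) = {q, u, w}; in <G>→u <N>, the suffix after <N> is empty, so FOLLOW(<N>) ⊇ FOLLOW(<G>) = {q, u, w}. Thus FOLLOW(<N>) = {q, u, w}.
FOLLOW(<G>): in <S>→<G> w, <G> is followed by w with FIRST {w}; in <A>→<G> <S> <N>, <G> is followed by <S> <N> with FIRST {epsilon, q, u, w}; in <A>→<G> <S> <N>, the suffix after <G> is nullable, so FOLLOW(<G>) ⊇ FOLLOW(<A>) = {q, u, w}; in <N>→<G>, the suffix after <G> is empty, so FOLLOW(<G>) ⊇ FOLLOW(<N>) = {q, u, w}. Thus FOLLOW(<G>) = {q, u, w}.

{q, u, w}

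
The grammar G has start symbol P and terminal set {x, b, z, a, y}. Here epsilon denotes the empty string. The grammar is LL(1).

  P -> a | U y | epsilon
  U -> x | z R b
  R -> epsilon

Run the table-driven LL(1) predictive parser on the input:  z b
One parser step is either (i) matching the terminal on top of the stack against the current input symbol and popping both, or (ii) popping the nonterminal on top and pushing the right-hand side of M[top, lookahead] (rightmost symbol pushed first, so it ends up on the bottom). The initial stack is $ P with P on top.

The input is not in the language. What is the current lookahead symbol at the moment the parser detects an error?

$

     Stack      Input  Action
  1  $ P        z b $  expand P -> U y
  2  $ y U      z b $  expand U -> z R b
  3  $ y b R z  z b $  match z
  4  $ y b R    b $    expand R -> epsilon
  5  $ y b      b $    match b
  6  $ y        $      error: top is terminal y but lookahead is $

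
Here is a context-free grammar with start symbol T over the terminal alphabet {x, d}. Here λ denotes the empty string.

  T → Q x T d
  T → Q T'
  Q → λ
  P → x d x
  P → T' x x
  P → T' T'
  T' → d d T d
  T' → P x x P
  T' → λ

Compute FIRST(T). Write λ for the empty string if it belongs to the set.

{λ, d, x}

FIRST(Q) = {λ}
FIRST(T) = {λ, d, x}  (via Q x T d, Q T')
FIRST(P) = {λ, d, x}  (via T' x x, T' T')
FIRST(T') = {λ, d, x}  (via P x x P)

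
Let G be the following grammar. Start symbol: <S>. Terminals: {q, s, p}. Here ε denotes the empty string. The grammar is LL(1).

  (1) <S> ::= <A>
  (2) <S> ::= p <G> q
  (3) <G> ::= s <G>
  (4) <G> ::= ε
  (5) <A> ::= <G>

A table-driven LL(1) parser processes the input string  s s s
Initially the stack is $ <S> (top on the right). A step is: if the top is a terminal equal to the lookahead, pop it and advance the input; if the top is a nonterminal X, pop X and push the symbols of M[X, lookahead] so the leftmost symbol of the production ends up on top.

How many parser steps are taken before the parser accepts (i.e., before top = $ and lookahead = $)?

9

step 1: stack=$ <S>  input=s s s $  — expand <S> ::= <A>
step 2: stack=$ <A>  input=s s s $  — expand <A> ::= <G>
step 3: stack=$ <G>  input=s s s $  — expand <G> ::= s <G>
step 4: stack=$ <G> s  input=s s s $  — match s
step 5: stack=$ <G>  input=s s $  — expand <G> ::= s <G>
step 6: stack=$ <G> s  input=s s $  — match s
step 7: stack=$ <G>  input=s $  — expand <G> ::= s <G>
step 8: stack=$ <G> s  input=s $  — match s
step 9: stack=$ <G>  input=$  — expand <G> ::= ε
Accept reached after 9 steps.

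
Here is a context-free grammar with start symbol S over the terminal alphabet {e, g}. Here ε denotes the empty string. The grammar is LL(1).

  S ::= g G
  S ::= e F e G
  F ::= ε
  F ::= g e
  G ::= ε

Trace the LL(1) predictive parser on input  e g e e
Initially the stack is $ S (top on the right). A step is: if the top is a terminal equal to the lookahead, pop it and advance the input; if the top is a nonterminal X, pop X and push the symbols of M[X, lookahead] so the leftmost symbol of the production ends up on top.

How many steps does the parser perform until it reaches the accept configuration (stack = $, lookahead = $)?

     Stack      Input      Action
  1  $ S        e g e e $  expand S ::= e F e G
  2  $ G e F e  e g e e $  match e
  3  $ G e F    g e e $    expand F ::= g e
  4  $ G e e g  g e e $    match g
  5  $ G e e    e e $      match e
  6  $ G e      e $        match e
  7  $ G        $          expand G ::= ε
Accept reached after 7 steps.

7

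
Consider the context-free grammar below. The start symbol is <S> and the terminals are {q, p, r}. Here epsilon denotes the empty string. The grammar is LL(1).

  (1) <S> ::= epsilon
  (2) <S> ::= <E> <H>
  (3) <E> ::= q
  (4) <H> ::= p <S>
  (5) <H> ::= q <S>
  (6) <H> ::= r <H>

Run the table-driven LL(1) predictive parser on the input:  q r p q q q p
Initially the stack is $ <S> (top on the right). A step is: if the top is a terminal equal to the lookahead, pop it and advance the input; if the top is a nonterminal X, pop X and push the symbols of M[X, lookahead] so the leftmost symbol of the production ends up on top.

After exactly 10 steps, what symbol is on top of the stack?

<H>

step 1: stack=$ <S>  input=q r p q q q p $  — expand <S> ::= <E> <H>
step 2: stack=$ <H> <E>  input=q r p q q q p $  — expand <E> ::= q
step 3: stack=$ <H> q  input=q r p q q q p $  — match q
step 4: stack=$ <H>  input=r p q q q p $  — expand <H> ::= r <H>
step 5: stack=$ <H> r  input=r p q q q p $  — match r
step 6: stack=$ <H>  input=p q q q p $  — expand <H> ::= p <S>
step 7: stack=$ <S> p  input=p q q q p $  — match p
step 8: stack=$ <S>  input=q q q p $  — expand <S> ::= <E> <H>
step 9: stack=$ <H> <E>  input=q q q p $  — expand <E> ::= q
step 10: stack=$ <H> q  input=q q q p $  — match q
Stack after step 10: $ <H> (top = <H>).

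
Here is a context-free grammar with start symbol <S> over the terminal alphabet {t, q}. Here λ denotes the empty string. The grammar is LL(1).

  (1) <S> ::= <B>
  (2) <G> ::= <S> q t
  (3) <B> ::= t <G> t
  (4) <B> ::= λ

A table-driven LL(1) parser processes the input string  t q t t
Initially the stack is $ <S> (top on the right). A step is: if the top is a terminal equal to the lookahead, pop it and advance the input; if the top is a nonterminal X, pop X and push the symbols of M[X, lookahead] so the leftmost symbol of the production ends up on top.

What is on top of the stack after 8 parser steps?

t

step 1: stack=$ <S>  input=t q t t $  — expand <S> ::= <B>
step 2: stack=$ <B>  input=t q t t $  — expand <B> ::= t <G> t
step 3: stack=$ t <G> t  input=t q t t $  — match t
step 4: stack=$ t <G>  input=q t t $  — expand <G> ::= <S> q t
step 5: stack=$ t t q <S>  input=q t t $  — expand <S> ::= <B>
step 6: stack=$ t t q <B>  input=q t t $  — expand <B> ::= λ
step 7: stack=$ t t q  input=q t t $  — match q
step 8: stack=$ t t  input=t t $  — match t
Stack after step 8: $ t (top = t).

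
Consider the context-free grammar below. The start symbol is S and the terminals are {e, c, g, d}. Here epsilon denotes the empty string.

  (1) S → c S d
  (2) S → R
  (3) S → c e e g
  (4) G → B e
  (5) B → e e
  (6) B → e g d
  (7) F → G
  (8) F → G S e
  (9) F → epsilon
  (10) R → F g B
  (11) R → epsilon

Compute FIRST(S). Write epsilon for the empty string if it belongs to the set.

{epsilon, c, e, g}

FIRST(B): from B→e e we get {e}; from B→e g d we get {e}. So FIRST(B) = {e}.
FIRST(G): from G→B e we get {e}. So FIRST(G) = {e}.
FIRST(F): from F→G we get {e}; from F→G S e we get {e}; from F→epsilon we get {epsilon}. So FIRST(F) = {epsilon, e}.
FIRST(R): from R→F g B we get {e, g}; from R→epsilon we get {epsilon}. So FIRST(R) = {epsilon, e, g}.
FIRST(S): from S→c S d we get {c}; from S→R we get {epsilon, e, g}; from S→c e e g we get {c}. So FIRST(S) = {epsilon, c, e, g}.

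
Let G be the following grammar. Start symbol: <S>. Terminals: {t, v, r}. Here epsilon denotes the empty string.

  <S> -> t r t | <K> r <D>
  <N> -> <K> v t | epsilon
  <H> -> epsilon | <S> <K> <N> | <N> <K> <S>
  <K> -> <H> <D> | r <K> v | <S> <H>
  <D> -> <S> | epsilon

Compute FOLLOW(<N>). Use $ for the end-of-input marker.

FIRST(<S>) = {r, t, v}  (via <K> r <D>)
FIRST(<D>) = {epsilon, r, t, v}  (via <S>)
FIRST(<N>) = {epsilon, r, t, v}  (via <K> v t)
FIRST(<H>) = {epsilon, r, t, v}  (via <S> <K> <N>, <N> <K> <S>)
FIRST(<K>) = {epsilon, r, t, v}  (via <H> <D>, <S> <H>)
FOLLOW(<S>) includes $ since <S> is the start symbol.
FOLLOW(<S>): in <H>-><S> <K> <N>, <S> is followed by <K> <N> with FIRST {epsilon, r, t, v}; in <H>-><S> <K> <N>, the suffix after <S> is nullable, so FOLLOW(<S>) ⊇ FOLLOW(<H>) = {r, t, v}; in <H>-><N> <K> <S>, the suffix after <S> is empty, so FOLLOW(<S>) ⊇ FOLLOW(<H>) = {r, t, v}; in <K>-><S> <H>, <S> is followed by <H> with FIRST {epsilon, r, t, v}; in <K>-><S> <H>, the suffix after <S> is nullable, so FOLLOW(<S>) ⊇ FOLLOW(<K>) = {r, t, v}; in <D>-><S>, the suffix after <S> is empty, so FOLLOW(<S>) ⊇ FOLLOW(<D>) = {$, r, t, v}. Thus FOLLOW(<S>) = {$, r, t, v}.
FOLLOW(<N>): in <H>-><S> <K> <N>, the suffix after <N> is empty, so FOLLOW(<N>) ⊇ FOLLOW(<H>) = {r, t, v}; in <H>-><N> <K> <S>, <N> is followed by <K> <S> with FIRST {r, t, v}. Thus FOLLOW(<N>) = {r, t, v}.
FOLLOW(<H>): in <K>-><H> <D>, <H> is followed by <D> with FIRST {epsilon, r, t, v}; in <K>-><H> <D>, the suffix after <H> is nullable, so FOLLOW(<H>) ⊇ FOLLOW(<K>) = {r, t, v}; in <K>-><S> <H>, the suffix after <H> is empty, so FOLLOW(<H>) ⊇ FOLLOW(<K>) = {r, t, v}. Thus FOLLOW(<H>) = {r, t, v}.
FOLLOW(<K>): in <S>-><K> r <D>, <K> is followed by r <D> with FIRST {r}; in <N>-><K> v t, <K> is followed by v t with FIRST {v}; in <H>-><S> <K> <N>, <K> is followed by <N> with FIRST {epsilon, r, t, v}; in <H>-><S> <K> <N>, the suffix after <K> is nullable, so FOLLOW(<K>) ⊇ FOLLOW(<H>) = {r, t, v}; in <H>-><N> <K> <S>, <K> is followed by <S> with FIRST {r, t, v}; in <K>->r <K> v, <K> is followed by v with FIRST {v}. Thus FOLLOW(<K>) = {r, t, v}.
FOLLOW(<D>): in <S>-><K> r <D>, the suffix after <D> is empty, so FOLLOW(<D>) ⊇ FOLLOW(<S>) = {$, r, t, v}; in <K>-><H> <D>, the suffix after <D> is empty, so FOLLOW(<D>) ⊇ FOLLOW(<K>) = {r, t, v}. Thus FOLLOW(<D>) = {$, r, t, v}.

{r, t, v}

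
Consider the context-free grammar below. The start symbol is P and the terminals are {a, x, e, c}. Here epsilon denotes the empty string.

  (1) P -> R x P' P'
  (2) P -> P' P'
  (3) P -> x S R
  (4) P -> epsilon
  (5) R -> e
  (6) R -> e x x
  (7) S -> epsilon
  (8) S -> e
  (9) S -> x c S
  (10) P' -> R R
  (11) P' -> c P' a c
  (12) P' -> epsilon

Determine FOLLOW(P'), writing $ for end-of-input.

{$, a, c, e}

FIRST(R): from R->e we get {e}; from R->e x x we get {e}. So FIRST(R) = {e}.
FIRST(S): from S->epsilon we get {epsilon}; from S->e we get {e}; from S->x c S we get {x}. So FIRST(S) = {epsilon, e, x}.
FIRST(P'): from P'->R R we get {e}; from P'->c P' a c we get {c}; from P'->epsilon we get {epsilon}. So FIRST(P') = {epsilon, c, e}.
FIRST(P): from P->R x P' P' we get {e}; from P->P' P' we get {epsilon, c, e}; from P->x S R we get {x}; from P->epsilon we get {epsilon}. So FIRST(P) = {epsilon, c, e, x}.
FOLLOW(P) includes $ since P is the start symbol.
FOLLOW(P): P appears on no right-hand side. Thus FOLLOW(P) = {$}.
FOLLOW(S): in P->x S R, S is followed by R with FIRST {e}; in S->x c S, the suffix after S is empty (adds nothing new). Thus FOLLOW(S) = {e}.
FOLLOW(P'): in P->R x P' P' (occurrence 1), P' is followed by P' with FIRST {epsilon, c, e}; in P->R x P' P' (occurrence 1), the suffix after P' is nullable, so FOLLOW(P') ⊇ FOLLOW(P) = {$}; in P->R x P' P' (occurrence 2), the suffix after P' is empty, so FOLLOW(P') ⊇ FOLLOW(P) = {$}; in P->P' P' (occurrence 1), P' is followed by P' with FIRST {epsilon, c, e}; in P->P' P' (occurrence 1), the suffix after P' is nullable, so FOLLOW(P') ⊇ FOLLOW(P) = {$}; in P->P' P' (occurrence 2), the suffix after P' is empty, so FOLLOW(P') ⊇ FOLLOW(P) = {$}; in P'->c P' a c, P' is followed by a c with FIRST {a}. Thus FOLLOW(P') = {$, a, c, e}.
FOLLOW(R): in P->R x P' P', R is followed by x P' P' with FIRST {x}; in P->x S R, the suffix after R is empty, so FOLLOW(R) ⊇ FOLLOW(P) = {$}; in P'->R R (occurrence 1), R is followed by R with FIRST {e}; in P'->R R (occurrence 2), the suffix after R is empty, so FOLLOW(R) ⊇ FOLLOW(P') = {$, a, c, e}. Thus FOLLOW(R) = {$, a, c, e, x}.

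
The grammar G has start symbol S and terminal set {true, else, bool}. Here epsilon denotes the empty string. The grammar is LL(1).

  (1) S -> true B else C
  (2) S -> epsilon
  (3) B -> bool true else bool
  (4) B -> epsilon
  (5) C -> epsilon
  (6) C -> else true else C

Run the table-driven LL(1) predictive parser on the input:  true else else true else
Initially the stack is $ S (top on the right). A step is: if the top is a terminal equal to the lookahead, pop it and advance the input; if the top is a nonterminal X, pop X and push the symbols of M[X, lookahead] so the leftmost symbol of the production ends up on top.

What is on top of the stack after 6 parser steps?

true

step 1: stack=$ S  input=true else else true else $  — expand S -> true B else C
step 2: stack=$ C else B true  input=true else else true else $  — match true
step 3: stack=$ C else B  input=else else true else $  — expand B -> epsilon
step 4: stack=$ C else  input=else else true else $  — match else
step 5: stack=$ C  input=else true else $  — expand C -> else true else C
step 6: stack=$ C else true else  input=else true else $  — match else
Stack after step 6: $ C else true (top = true).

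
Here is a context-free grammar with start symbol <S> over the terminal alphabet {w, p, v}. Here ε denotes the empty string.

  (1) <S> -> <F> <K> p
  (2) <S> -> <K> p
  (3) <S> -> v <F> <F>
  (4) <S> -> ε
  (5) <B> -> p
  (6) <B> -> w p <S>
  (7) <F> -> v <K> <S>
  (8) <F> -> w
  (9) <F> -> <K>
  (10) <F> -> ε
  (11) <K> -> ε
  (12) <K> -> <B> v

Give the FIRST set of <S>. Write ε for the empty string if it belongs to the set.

FIRST(<B>) = {p, w}
FIRST(<K>) = {ε, p, w}  (via <B> v)
FIRST(<F>) = {ε, p, v, w}  (via <K>)
FIRST(<S>) = {ε, p, v, w}  (via <F> <K> p, <K> p)

{ε, p, v, w}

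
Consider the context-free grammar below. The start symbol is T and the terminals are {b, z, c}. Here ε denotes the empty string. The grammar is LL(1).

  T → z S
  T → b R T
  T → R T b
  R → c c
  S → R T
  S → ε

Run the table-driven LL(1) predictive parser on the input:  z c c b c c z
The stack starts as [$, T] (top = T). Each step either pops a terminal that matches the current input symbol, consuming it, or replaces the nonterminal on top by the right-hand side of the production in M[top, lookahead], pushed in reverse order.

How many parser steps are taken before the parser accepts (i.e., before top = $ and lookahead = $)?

14

      Stack    Input            Action
   1  $ T      z c c b c c z $  expand T → z S
   2  $ S z    z c c b c c z $  match z
   3  $ S      c c b c c z $    expand S → R T
   4  $ T R    c c b c c z $    expand R → c c
   5  $ T c c  c c b c c z $    match c
   6  $ T c    c b c c z $      match c
   7  $ T      b c c z $        expand T → b R T
   8  $ T R b  b c c z $        match b
   9  $ T R    c c z $          expand R → c c
  10  $ T c c  c c z $          match c
  11  $ T c    c z $            match c
  12  $ T      z $              expand T → z S
  13  $ S z    z $              match z
  14  $ S      $                expand S → ε
Accept reached after 14 steps.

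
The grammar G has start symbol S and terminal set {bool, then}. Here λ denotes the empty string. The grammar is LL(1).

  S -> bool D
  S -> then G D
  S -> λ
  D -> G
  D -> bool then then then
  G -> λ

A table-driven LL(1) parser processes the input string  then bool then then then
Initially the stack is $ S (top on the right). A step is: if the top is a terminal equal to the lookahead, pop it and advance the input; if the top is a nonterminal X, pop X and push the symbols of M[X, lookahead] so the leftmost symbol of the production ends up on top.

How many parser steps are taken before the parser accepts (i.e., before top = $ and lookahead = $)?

step 1: stack=$ S  input=then bool then then then $  — expand S -> then G D
step 2: stack=$ D G then  input=then bool then then then $  — match then
step 3: stack=$ D G  input=bool then then then $  — expand G -> λ
step 4: stack=$ D  input=bool then then then $  — expand D -> bool then then then
step 5: stack=$ then then then bool  input=bool then then then $  — match bool
step 6: stack=$ then then then  input=then then then $  — match then
step 7: stack=$ then then  input=then then $  — match then
step 8: stack=$ then  input=then $  — match then
Accept reached after 8 steps.

8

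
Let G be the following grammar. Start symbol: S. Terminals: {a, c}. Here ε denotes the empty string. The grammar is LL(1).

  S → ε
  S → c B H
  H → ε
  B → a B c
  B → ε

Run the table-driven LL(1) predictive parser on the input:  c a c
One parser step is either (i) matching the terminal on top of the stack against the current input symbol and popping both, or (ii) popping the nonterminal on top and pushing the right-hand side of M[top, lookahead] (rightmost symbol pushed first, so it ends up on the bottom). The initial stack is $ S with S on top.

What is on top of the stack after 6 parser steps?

H

     Stack      Input    Action
  1  $ S        c a c $  expand S → c B H
  2  $ H B c    c a c $  match c
  3  $ H B      a c $    expand B → a B c
  4  $ H c B a  a c $    match a
  5  $ H c B    c $      expand B → ε
  6  $ H c      c $      match c
Stack after step 6: $ H (top = H).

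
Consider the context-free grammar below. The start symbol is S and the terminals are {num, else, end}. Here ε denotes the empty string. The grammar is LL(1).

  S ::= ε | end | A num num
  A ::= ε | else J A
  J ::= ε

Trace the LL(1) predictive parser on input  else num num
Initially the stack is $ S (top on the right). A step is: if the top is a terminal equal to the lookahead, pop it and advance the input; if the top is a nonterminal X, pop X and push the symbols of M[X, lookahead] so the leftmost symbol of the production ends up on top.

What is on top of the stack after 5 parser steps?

num

     Stack               Input           Action
  1  $ S                 else num num $  expand S ::= A num num
  2  $ num num A         else num num $  expand A ::= else J A
  3  $ num num A J else  else num num $  match else
  4  $ num num A J       num num $       expand J ::= ε
  5  $ num num A         num num $       expand A ::= ε
Stack after step 5: $ num num (top = num).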